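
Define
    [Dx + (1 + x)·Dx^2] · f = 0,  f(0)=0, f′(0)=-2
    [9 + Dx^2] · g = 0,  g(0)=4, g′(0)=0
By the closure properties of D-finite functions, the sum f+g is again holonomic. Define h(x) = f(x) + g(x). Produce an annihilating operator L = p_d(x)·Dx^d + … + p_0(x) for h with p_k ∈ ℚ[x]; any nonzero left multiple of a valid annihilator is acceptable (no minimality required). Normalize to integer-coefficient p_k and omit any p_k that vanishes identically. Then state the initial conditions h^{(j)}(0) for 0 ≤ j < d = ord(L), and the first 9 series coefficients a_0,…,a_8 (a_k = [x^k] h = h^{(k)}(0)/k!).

L = (135 + 162·x + 81·x^2)·Dx + (99 + 261·x + 243·x^2 + 81·x^3)·Dx^2 + (15 + 18·x + 9·x^2)·Dx^3 + (11 + 29·x + 27·x^2 + 9·x^3)·Dx^4  (order 4).
h: a_k = 4, -2, -17, -2/3, 14, -2/5, -223/60, -2/7, 1009/1120, …
ICs: h(0) = 4, h′(0) = -2, h′′(0) = -34, h′′′(0) = -4.

f: a_k = 0, -2, 1, -2/3, 1/2, -2/5, 1/3, -2/7, 1/4, …
g: a_k = 4, 0, -18, 0, 27/2, 0, -81/20, 0, 729/1120, …
Sum ⇒ L₀ = lclm(L_f,L_g) in ℚ(x)⟨Dx⟩.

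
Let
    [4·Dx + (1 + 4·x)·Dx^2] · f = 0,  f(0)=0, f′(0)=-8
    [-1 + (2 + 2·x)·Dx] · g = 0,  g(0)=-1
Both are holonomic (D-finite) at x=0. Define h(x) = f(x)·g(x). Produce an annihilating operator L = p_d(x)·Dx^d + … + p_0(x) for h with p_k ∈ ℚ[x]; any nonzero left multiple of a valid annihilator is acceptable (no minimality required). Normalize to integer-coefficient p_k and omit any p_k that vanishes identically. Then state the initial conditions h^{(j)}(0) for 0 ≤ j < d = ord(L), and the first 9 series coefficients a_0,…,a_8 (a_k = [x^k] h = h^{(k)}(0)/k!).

f: a_k = 0, -8, 16, -128/3, 128, -2048/5, 4096/3, -32768/7, 16384, …
g: a_k = -1, -1/2, 1/8, -1/16, 5/128, -7/256, 21/1024, -33/2048, 429/32768, …
h₀=f·g: eliminate ⇒ L₀, order ≤ 2·1.
L = (-5 + 4·x) + (12 + 12·x)·Dx + (4 + 24·x + 36·x^2 + 16·x^3)·Dx^2  (order 2).
h: a_k = 0, 8, -12, 101/3, -625/6, 81349/240, -547691/480, 52913387/13440, -372033667/26880, …
ICs: h(0) = 0, h′(0) = 8.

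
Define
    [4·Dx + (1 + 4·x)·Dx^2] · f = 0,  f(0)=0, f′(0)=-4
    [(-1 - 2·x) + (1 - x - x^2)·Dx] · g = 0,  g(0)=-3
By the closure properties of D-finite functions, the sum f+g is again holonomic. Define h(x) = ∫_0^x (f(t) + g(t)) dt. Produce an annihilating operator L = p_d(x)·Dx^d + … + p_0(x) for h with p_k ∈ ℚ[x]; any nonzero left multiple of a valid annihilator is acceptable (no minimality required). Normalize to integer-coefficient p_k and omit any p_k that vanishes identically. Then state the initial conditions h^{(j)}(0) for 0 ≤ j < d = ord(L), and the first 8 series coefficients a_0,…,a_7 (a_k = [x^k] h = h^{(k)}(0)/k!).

f: a_k = 0, -4, 8, -64/3, 64, -1024/5, 2048/3, -16384/7, …
g: a_k = -3, -3, -6, -9, -15, -24, -39, -63, …
f+g: L₀ = lclm(L_f,L_g), ord ≤ 2+1.
∫: right-multiply L₀ by Dx.
L = (-100 - 272·x - 392·x^2 - 144·x^3 - 96·x^4)·Dx^2 + (7 - 96·x - 434·x^2 - 540·x^3 - 304·x^4 - 160·x^5)·Dx^3 + (4 + 25·x + 28·x^2 - 46·x^3 - 73·x^4 - 76·x^5 - 32·x^6)·Dx^4  (order 4).
h: a_k = 0, -3, -7/2, 2/3, -91/12, 49/5, -572/15, 1931/21, …
ICs: h(0) = 0, h′(0) = -3, h′′(0) = -7, h′′′(0) = 4.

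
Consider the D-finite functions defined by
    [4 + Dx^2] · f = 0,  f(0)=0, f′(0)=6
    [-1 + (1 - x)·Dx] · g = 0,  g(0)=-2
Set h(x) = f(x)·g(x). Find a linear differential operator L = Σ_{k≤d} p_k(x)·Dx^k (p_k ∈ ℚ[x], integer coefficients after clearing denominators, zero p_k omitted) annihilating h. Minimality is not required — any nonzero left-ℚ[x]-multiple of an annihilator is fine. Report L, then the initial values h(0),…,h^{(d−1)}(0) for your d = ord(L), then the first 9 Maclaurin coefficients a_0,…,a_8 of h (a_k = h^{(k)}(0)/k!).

L = (-4 + 4·x) + 2·Dx + (-1 + x)·Dx^2  (order 2).
h: a_k = 0, -12, -12, -4, -4, -28/5, -28/5, -572/105, -572/105, …
ICs: h(0) = 0, h′(0) = -12.

f: a_k = 0, 6, 0, -4, 0, 4/5, 0, -8/105, 0, …
g: a_k = -2, -2, -2, -2, -2, -2, -2, -2, -2, …
f·g: L₀ = L_f ⊗_s L_g, ord ≤ 2·1.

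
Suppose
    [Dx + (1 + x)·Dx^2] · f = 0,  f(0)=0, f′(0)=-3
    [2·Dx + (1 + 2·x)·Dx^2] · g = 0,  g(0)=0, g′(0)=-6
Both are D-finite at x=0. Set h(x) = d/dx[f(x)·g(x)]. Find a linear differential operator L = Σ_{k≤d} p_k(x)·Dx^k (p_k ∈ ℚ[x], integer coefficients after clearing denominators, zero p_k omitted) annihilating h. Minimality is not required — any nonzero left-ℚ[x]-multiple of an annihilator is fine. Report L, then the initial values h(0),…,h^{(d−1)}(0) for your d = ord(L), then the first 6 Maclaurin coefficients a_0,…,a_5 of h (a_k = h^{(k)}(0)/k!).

L = (20 + 48·x + 32·x^2) + (66 + 268·x + 360·x^2 + 160·x^3)·Dx + (32 + 180·x + 372·x^2 + 336·x^3 + 112·x^4)·Dx^2 + (3 + 22·x + 63·x^2 + 88·x^3 + 60·x^4 + 16·x^5)·Dx^3  (order 3).
h: a_k = 0, 36, -81, 156, -585/2, 2751/5, …
ICs: h(0) = 0, h′(0) = 36, h′′(0) = -162.

f: a_k = 0, -3, 3/2, -1, 3/4, -3/5, …
g: a_k = 0, -6, 6, -8, 12, -96/5, …
L₀ := L_f ⊗_s L_g (sym. prod.), ord ≤ 4.
h₀' ⇒ L via d/dx closure of L₀.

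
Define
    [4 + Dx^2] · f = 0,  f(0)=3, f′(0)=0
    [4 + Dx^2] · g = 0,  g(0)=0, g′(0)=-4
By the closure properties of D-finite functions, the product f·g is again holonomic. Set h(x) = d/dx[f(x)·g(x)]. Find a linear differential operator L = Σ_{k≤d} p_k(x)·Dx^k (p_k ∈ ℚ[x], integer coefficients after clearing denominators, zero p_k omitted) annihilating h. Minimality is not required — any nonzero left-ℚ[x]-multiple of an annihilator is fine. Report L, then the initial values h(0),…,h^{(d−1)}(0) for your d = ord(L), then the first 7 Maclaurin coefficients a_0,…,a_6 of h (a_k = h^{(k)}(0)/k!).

L = 16 + Dx^2  (order 2).
h: a_k = -12, 0, 96, 0, -128, 0, 1024/15, …
ICs: h(0) = -12, h′(0) = 0.

f: a_k = 3, 0, -6, 0, 2, 0, -4/15, …
g: a_k = 0, -4, 0, 8/3, 0, -8/15, 0, …
Sym-product of L_f,L_g gives L₀ (≤ ord 4).
Differentiate: ansatz ord ≤ ord L₀ ⇒ L.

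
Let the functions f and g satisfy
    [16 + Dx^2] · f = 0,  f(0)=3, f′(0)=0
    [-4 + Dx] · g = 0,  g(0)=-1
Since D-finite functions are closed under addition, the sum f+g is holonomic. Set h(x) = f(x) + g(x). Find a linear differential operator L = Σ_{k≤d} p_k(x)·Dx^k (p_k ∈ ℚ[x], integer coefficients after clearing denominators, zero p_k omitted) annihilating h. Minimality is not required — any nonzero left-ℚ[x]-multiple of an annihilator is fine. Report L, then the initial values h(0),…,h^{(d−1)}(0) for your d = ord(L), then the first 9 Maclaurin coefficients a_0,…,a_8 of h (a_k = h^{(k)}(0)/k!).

L = -64 + 16·Dx - 4·Dx^2 + Dx^3  (order 3).
h: a_k = 2, -4, -32, -32/3, 64/3, -128/15, -1024/45, -1024/315, 1024/315, …
ICs: h(0) = 2, h′(0) = -4, h′′(0) = -64.

f: a_k = 3, 0, -24, 0, 32, 0, -256/15, 0, 512/105, …
g: a_k = -1, -4, -8, -32/3, -32/3, -128/15, -256/45, -1024/315, -512/315, …
Weyl lclm of L_f,L_g ⇒ L₀ (ord ≤ 3).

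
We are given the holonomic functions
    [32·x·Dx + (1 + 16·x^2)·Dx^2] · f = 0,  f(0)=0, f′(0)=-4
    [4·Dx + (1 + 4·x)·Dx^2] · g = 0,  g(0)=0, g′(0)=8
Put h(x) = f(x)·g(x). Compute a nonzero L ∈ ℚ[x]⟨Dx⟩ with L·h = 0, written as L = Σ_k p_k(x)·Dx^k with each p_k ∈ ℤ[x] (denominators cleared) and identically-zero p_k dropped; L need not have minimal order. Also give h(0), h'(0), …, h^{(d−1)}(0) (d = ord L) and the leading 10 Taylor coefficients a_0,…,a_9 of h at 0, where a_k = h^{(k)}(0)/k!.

f: a_k = 0, -4, 0, 64/3, 0, -1024/5, 0, 16384/7, 0, -262144/9, …
g: a_k = 0, 8, -16, 128/3, -128, 2048/5, -4096/3, 32768/7, -16384, 524288/9, …
L₀ := L_f ⊗_s L_g (sym. prod.), ord ≤ 4.
L = (1536 + 11264·x + 81920·x^2 + 638976·x^3 + 1966080·x^4 + 3407872·x^5 + 4194304·x^7)·Dx + (288 + 7936·x + 78848·x^2 + 495616·x^3 + 2228224·x^4 + 6094848·x^5 + 9175040·x^6 + 3145728·x^7 + 14680064·x^8)·Dx^2 + (48 + 1024·x + 12288·x^2 + 79872·x^3 + 368640·x^4 + 1277952·x^5 + 3145728·x^6 + 4718592·x^7 + 3145728·x^8 + 8388608·x^9)·Dx^3 + (5 + 72·x + 592·x^2 + 3584·x^3 + 16896·x^4 + 61440·x^5 + 172032·x^6 + 393216·x^7 + 589824·x^8 + 524288·x^9 + 1048576·x^10)·Dx^4  (order 4).
h: a_k = 0, 0, -32, 64, 0, 512/3, -106496/45, 90112/15, 0, 7929856/315, …
ICs: h(0) = 0, h′(0) = 0, h′′(0) = -64, h′′′(0) = 384.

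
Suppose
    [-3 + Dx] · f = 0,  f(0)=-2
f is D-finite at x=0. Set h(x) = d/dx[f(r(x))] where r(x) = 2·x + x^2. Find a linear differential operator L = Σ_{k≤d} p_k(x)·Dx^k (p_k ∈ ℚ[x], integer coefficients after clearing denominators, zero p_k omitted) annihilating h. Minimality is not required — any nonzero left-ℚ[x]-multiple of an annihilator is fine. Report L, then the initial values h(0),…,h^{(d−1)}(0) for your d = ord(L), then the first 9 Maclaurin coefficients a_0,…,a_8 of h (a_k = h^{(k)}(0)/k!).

f: a_k = -2, -6, -9, -9, -27/4, -81/20, -81/40, -243/280, -729/2240, …
f∘r: x↦r, Dx↦Dx/r' in L_f ⇒ L₀.
Derive L from L₀ (diff closure).
L = (7 + 12·x + 6·x^2) + (-1 - x)·Dx  (order 1).
h: a_k = -12, -84, -324, -900, -1998, -18738/5, -30726/5, -315522/35, -24057/2, …
ICs: h(0) = -12.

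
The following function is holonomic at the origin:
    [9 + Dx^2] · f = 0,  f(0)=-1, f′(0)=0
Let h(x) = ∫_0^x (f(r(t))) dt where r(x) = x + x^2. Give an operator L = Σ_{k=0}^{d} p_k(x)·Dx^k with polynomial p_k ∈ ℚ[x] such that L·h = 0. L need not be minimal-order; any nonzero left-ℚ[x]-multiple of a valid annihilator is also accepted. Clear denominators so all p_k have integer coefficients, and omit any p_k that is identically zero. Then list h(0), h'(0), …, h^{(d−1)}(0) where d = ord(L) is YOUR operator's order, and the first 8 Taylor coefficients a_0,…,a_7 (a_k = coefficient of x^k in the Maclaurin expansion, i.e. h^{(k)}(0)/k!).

f: a_k = -1, 0, 9/2, 0, -27/8, 0, 81/80, 0, …
Substitute x→r, Dx→(1/r')Dx; clear ⇒ L₀.
h=∫₀ˣh₀: take L = L₀·Dx.
L = (9 + 54·x + 108·x^2 + 72·x^3)·Dx - 2·Dx^2 + (1 + 2·x)·Dx^3  (order 3).
h: a_k = 0, -1, 0, 3/2, 9/4, 9/40, -9/4, -1539/560, …
ICs: h(0) = 0, h′(0) = -1, h′′(0) = 0.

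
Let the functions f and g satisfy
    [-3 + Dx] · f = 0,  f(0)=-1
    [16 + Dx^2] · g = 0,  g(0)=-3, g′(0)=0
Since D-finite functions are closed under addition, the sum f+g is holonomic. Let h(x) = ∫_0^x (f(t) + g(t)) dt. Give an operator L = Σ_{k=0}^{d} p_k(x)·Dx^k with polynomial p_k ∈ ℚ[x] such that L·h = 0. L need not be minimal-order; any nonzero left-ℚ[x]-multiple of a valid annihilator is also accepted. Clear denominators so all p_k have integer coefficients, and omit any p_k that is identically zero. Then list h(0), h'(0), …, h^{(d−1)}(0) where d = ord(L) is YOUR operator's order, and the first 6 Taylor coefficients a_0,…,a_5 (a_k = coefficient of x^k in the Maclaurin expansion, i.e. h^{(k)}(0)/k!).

f: a_k = -1, -3, -9/2, -9/2, -27/8, -81/40, …
g: a_k = -3, 0, 24, 0, -32, 0, …
L₀ := lclm(L_f,L_g); ord L₀ ≤ 1+2.
∫: right-multiply L₀ by Dx.
L = -48·Dx + 16·Dx^2 - 3·Dx^3 + Dx^4  (order 4).
h: a_k = 0, -4, -3/2, 13/2, -9/8, -283/40, …
ICs: h(0) = 0, h′(0) = -4, h′′(0) = -3, h′′′(0) = 39.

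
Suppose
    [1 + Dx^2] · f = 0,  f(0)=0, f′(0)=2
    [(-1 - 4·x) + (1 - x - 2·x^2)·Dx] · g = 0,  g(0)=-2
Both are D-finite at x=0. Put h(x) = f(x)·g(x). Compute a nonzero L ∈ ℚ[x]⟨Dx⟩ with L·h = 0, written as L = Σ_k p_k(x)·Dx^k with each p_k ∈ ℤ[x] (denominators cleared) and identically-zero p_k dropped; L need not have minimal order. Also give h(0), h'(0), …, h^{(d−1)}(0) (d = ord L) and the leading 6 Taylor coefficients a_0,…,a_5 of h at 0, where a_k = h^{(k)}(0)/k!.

f: a_k = 0, 2, 0, -1/3, 0, 1/60, …
g: a_k = -2, -2, -6, -10, -22, -42, …
f·g: L₀ = L_f ⊗_s L_g, ord ≤ 2·1.
L = (3 + x + 2·x^2) + (2 + 8·x)·Dx + (-1 + x + 2·x^2)·Dx^2  (order 2).
h: a_k = 0, -4, -4, -34/3, -58/3, -1261/30, …
ICs: h(0) = 0, h′(0) = -4.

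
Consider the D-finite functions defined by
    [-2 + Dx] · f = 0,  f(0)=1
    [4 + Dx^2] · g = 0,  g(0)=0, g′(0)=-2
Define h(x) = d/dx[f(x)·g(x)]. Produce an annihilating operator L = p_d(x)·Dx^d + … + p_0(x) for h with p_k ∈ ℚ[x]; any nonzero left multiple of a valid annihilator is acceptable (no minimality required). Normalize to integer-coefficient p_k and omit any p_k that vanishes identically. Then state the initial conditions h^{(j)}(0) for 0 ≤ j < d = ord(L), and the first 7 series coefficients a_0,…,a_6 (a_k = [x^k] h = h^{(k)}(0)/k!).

f: a_k = 1, 2, 2, 4/3, 2/3, 4/15, 4/45, …
g: a_k = 0, -2, 0, 4/3, 0, -4/15, 0, …
L₀ := L_f ⊗_s L_g (sym. prod.), ord ≤ 2.
h=h₀': d/dx-closure on L₀ ⇒ L.
L = 8 - 4·Dx + Dx^2  (order 2).
h: a_k = -2, -8, -8, 0, 16/3, 64/15, 64/45, …
ICs: h(0) = -2, h′(0) = -8.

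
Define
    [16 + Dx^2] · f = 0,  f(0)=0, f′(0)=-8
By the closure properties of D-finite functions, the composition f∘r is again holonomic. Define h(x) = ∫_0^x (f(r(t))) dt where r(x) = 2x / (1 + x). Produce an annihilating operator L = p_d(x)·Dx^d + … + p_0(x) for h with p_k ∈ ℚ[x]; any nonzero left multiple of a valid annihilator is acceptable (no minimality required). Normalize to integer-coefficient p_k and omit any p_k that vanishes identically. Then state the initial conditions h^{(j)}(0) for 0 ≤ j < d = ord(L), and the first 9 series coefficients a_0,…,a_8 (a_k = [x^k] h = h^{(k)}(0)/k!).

f: a_k = 0, -8, 0, 64/3, 0, -256/15, 0, 2048/315, 0, …
h₀=f(r): pull back L_f along r ⇒ L₀.
Integrate: L := L₀·Dx.
L = 64·Dx + (2 + 6·x + 6·x^2 + 2·x^3)·Dx^2 + (1 + 4·x + 6·x^2 + 4·x^3 + x^4)·Dx^3  (order 3).
h: a_k = 0, 0, -8, 16/3, 116/3, -496/5, 3464/45, 1040/7, -189622/315, …
ICs: h(0) = 0, h′(0) = 0, h′′(0) = -16.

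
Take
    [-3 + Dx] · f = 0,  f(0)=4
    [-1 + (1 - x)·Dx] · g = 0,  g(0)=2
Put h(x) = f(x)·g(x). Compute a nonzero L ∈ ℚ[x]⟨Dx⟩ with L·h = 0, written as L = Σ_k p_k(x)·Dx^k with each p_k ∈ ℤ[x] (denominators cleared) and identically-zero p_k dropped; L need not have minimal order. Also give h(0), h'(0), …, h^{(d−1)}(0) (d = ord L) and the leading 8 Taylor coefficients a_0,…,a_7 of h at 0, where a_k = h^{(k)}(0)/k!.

L = (4 - 3·x) + (-1 + x)·Dx  (order 1).
h: a_k = 8, 32, 68, 104, 131, 736/5, 1553/10, 5557/35, …
ICs: h(0) = 8.

f: a_k = 4, 12, 18, 18, 27/2, 81/10, 81/20, 243/140, …
g: a_k = 2, 2, 2, 2, 2, 2, 2, 2, …
L₀ := L_f ⊗_s L_g (sym. prod.), ord ≤ 1.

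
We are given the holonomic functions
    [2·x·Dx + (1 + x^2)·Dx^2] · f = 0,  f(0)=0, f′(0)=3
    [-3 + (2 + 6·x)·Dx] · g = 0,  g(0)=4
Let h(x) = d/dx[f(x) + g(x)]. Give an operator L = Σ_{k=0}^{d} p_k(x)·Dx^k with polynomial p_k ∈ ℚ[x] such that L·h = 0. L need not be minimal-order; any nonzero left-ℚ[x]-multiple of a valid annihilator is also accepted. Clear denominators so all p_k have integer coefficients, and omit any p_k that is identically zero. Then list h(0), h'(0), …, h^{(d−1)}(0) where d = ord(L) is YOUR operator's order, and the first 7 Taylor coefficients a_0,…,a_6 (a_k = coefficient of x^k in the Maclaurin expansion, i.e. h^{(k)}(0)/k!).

L = (-12 - 90·x + 36·x^2 + 54·x^3) + (-35 - 48·x - 102·x^2 + 144·x^3 + 189·x^4)·Dx + (-6 - 10·x + 36·x^2 + 44·x^3 + 42·x^4 + 54·x^5)·Dx^2  (order 2).
h: a_k = 9, -9, 69/4, -405/8, 8697/64, -45927/128, 503661/512, …
ICs: h(0) = 9, h′(0) = -9.

f: a_k = 0, 3, 0, -1, 0, 3/5, 0, …
g: a_k = 4, 6, -9/2, 27/4, -405/32, 1701/64, -15309/256, …
Sum ⇒ L₀ = lclm(L_f,L_g) in ℚ(x)⟨Dx⟩.
Derive L from L₀ (diff closure).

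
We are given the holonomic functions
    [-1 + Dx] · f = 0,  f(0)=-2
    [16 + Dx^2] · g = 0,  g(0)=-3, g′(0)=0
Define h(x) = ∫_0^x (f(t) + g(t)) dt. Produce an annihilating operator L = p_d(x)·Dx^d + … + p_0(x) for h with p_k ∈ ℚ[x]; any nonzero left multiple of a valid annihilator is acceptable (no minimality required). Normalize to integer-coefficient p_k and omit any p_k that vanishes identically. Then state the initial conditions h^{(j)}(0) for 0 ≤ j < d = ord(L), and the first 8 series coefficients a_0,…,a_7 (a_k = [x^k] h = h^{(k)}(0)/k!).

L = -16·Dx + 16·Dx^2 - Dx^3 + Dx^4  (order 4).
h: a_k = 0, -5, -1, 23/3, -1/12, -77/12, -1/360, 6143/2520, …
ICs: h(0) = 0, h′(0) = -5, h′′(0) = -2, h′′′(0) = 46.

f: a_k = -2, -2, -1, -1/3, -1/12, -1/60, -1/360, -1/2520, …
g: a_k = -3, 0, 24, 0, -32, 0, 256/15, 0, …
L₀ := lclm(L_f,L_g); ord L₀ ≤ 1+2.
h=∫h₀ ⇒ L = L₀·Dx.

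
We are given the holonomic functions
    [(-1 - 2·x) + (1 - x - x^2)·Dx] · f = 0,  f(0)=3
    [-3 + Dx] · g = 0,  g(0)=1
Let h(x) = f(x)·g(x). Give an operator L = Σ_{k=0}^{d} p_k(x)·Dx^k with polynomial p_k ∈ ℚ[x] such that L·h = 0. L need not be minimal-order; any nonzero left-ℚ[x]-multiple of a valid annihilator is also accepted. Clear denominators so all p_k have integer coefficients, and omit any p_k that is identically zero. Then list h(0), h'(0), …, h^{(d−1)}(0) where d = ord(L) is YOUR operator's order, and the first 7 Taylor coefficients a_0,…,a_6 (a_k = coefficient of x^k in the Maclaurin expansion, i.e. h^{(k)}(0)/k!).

L = (4 - x - 3·x^2) + (-1 + x + x^2)·Dx  (order 1).
h: a_k = 3, 12, 57/2, 54, 741/8, 1527/10, 19869/80, …
ICs: h(0) = 3.

f: a_k = 3, 3, 6, 9, 15, 24, 39, …
g: a_k = 1, 3, 9/2, 9/2, 27/8, 81/40, 81/80, …
L₀ := L_f ⊗_s L_g (sym. prod.), ord ≤ 1.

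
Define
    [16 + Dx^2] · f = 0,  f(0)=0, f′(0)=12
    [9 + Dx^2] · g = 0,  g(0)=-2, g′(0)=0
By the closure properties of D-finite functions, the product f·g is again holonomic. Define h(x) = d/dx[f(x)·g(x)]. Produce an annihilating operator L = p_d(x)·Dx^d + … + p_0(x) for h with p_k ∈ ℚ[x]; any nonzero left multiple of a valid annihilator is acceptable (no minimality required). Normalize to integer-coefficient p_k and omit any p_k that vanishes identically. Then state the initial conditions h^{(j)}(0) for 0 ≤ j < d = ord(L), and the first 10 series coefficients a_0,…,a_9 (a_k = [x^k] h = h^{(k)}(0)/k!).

f: a_k = 0, 12, 0, -32, 0, 128/5, 0, -1024/105, 0, 2048/945, …
g: a_k = -2, 0, 9, 0, -27/4, 0, 81/40, 0, -729/2240, 0, …
h₀=f·g: eliminate ⇒ L₀, order ≤ 2·2.
Differentiate: ansatz ord ≤ ord L₀ ⇒ L.
L = 49 + 50·Dx^2 + Dx^4  (order 4).
h: a_k = -24, 0, 516, 0, -2101, 0, 102943/30, 0, -5044201/1680, 0, …
ICs: h(0) = -24, h′(0) = 0, h′′(0) = 1032, h′′′(0) = 0.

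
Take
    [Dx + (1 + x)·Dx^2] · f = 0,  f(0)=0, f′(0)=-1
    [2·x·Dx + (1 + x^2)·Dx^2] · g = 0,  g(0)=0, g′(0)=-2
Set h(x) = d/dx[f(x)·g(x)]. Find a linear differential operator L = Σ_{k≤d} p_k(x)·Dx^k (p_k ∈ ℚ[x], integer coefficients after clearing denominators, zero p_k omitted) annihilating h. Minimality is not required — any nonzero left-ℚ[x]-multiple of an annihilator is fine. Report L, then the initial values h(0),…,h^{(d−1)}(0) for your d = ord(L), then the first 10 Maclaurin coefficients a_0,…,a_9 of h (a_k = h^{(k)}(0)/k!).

f: a_k = 0, -1, 1/2, -1/3, 1/4, -1/5, 1/6, -1/7, 1/8, -1/9, …
g: a_k = 0, -2, 0, 2/3, 0, -2/5, 0, 2/7, 0, -2/9, …
f·g: L₀ = L_f ⊗_s L_g, ord ≤ 2·2.
h₀' ⇒ L via d/dx closure of L₀.
L = (24 + 44·x + 80·x^2 + 156·x^3 + 120·x^4 + 52·x^5 + 4·x^7) + (18 + 124·x + 308·x^2 + 484·x^3 + 544·x^4 + 372·x^5 + 140·x^6 + 12·x^7 + 14·x^8)·Dx + (12 + 64·x + 192·x^2 + 312·x^3 + 360·x^4 + 312·x^5 + 192·x^6 + 72·x^7 + 12·x^8 + 8·x^9)·Dx^2 + (5 + 18·x + 37·x^2 + 56·x^3 + 66·x^4 + 60·x^5 + 42·x^6 + 24·x^7 + 9·x^8 + 2·x^9 + x^10)·Dx^3  (order 3).
h: a_k = 0, 4, -3, 0, -5/6, 52/15, -77/30, 0, -121/140, 1052/315, …
ICs: h(0) = 0, h′(0) = 4, h′′(0) = -6.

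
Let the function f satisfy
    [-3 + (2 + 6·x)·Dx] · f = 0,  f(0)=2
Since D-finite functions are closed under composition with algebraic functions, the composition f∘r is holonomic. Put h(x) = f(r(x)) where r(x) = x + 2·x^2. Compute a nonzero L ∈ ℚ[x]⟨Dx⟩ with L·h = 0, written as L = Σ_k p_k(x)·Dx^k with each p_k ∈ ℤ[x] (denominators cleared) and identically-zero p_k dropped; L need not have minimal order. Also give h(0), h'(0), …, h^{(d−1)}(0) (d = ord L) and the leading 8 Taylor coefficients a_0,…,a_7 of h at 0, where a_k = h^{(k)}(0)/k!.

L = (-3 - 12·x) + (2 + 6·x + 12·x^2)·Dx  (order 1).
h: a_k = 2, 3, 15/4, -45/8, 315/64, 405/128, -11205/512, 41715/1024, …
ICs: h(0) = 2.

f: a_k = 2, 3, -9/4, 27/8, -405/64, 1701/128, -15309/512, 72171/1024, …
h₀=f(r): pull back L_f along r ⇒ L₀.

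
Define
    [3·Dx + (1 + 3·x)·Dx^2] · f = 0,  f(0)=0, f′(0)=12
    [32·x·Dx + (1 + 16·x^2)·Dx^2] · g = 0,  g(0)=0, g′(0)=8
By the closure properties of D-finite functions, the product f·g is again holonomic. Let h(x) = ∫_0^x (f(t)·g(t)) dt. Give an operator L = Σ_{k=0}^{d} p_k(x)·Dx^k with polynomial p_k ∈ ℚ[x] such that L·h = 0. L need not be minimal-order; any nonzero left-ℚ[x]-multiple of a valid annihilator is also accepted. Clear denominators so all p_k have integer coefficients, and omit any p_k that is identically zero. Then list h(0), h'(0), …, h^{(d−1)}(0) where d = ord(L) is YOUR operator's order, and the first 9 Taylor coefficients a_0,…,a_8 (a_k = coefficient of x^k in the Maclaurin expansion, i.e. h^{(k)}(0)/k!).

L = (15744 + 89280·x + 811008·x^2 + 5299200·x^3 + 13271040·x^4 + 17252352·x^5 + 21233664·x^7)·Dx^2 + (4258 + 91200·x + 775488·x^2 + 4635648·x^3 + 18247680·x^4 + 41140224·x^5 + 46448640·x^6 + 21233664·x^7 + 74317824·x^8)·Dx^3 + (492 + 12548·x + 131328·x^2 + 747968·x^3 + 3219456·x^4 + 10146816·x^5 + 21233664·x^6 + 24920064·x^7 + 21233664·x^8 + 42467328·x^9)·Dx^4 + (73 + 822·x + 6161·x^2 + 34944·x^3 + 151168·x^4 + 500736·x^5 + 1322496·x^6 + 2654208·x^7 + 3244032·x^8 + 3538944·x^9 + 5308416·x^10)·Dx^5  (order 5).
h: a_k = 0, 0, 0, 32, -36, -224/5, 20, 24672/35, -4878/5, …
ICs: h(0) = 0, h′(0) = 0, h′′(0) = 0, h′′′(0) = 192, h′′′′(0) = -864.

f: a_k = 0, 12, -18, 36, -81, 972/5, -486, 8748/7, -6561/2, …
g: a_k = 0, 8, 0, -128/3, 0, 2048/5, 0, -32768/7, 0, …
Product ⇒ symmetric product L₀, ord ≤ 4.
h=∫₀ˣh₀: take L = L₀·Dx.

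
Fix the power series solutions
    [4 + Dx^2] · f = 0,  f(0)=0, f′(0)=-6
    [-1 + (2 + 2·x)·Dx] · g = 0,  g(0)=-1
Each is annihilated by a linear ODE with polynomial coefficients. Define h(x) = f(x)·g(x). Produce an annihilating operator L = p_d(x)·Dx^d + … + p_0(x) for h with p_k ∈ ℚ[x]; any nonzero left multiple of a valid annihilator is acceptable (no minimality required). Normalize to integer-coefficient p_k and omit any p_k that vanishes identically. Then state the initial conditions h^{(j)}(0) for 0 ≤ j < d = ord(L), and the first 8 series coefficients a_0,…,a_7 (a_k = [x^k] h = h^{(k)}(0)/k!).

L = (19 + 32·x + 16·x^2) + (-4 - 4·x)·Dx + (4 + 8·x + 4·x^2)·Dx^2  (order 2).
h: a_k = 0, 6, 3, -19/4, -13/8, 341/320, 201/640, -7687/53760, …
ICs: h(0) = 0, h′(0) = 6.

f: a_k = 0, -6, 0, 4, 0, -4/5, 0, 8/105, …
g: a_k = -1, -1/2, 1/8, -1/16, 5/128, -7/256, 21/1024, -33/2048, …
f·g: L₀ = L_f ⊗_s L_g, ord ≤ 2·1.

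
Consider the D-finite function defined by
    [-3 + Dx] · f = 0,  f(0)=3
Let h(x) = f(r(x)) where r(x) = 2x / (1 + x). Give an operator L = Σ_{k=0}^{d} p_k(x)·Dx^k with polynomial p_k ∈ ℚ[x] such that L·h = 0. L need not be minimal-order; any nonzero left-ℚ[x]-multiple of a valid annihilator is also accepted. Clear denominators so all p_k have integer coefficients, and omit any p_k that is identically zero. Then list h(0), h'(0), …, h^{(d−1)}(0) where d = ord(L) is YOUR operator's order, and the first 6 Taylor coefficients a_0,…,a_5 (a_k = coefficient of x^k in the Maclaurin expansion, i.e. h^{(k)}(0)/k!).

L = -6 + (1 + 2·x + x^2)·Dx  (order 1).
h: a_k = 3, 18, 36, 18, -18, -18/5, …
ICs: h(0) = 3.

f: a_k = 3, 9, 27/2, 27/2, 81/8, 243/40, …
f∘r: x↦r, Dx↦Dx/r' in L_f ⇒ L₀.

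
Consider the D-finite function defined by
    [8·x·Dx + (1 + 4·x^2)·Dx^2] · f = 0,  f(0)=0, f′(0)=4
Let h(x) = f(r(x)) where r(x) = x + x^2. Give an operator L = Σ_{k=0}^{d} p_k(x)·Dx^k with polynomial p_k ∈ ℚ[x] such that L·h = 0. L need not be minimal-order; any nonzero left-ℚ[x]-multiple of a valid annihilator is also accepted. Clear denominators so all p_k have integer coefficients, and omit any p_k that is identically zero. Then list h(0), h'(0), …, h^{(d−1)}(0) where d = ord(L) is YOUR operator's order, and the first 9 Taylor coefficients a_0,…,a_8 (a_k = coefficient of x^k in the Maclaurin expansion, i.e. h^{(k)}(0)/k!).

L = (-2 + 8·x + 32·x^2 + 48·x^3 + 24·x^4)·Dx + (1 + 2·x + 4·x^2 + 16·x^3 + 20·x^4 + 8·x^5)·Dx^2  (order 2).
h: a_k = 0, 4, 4, -16/3, -16, -16/5, 176/3, 640/7, -128, …
ICs: h(0) = 0, h′(0) = 4.

f: a_k = 0, 4, 0, -16/3, 0, 64/5, 0, -256/7, 0, …
f∘r: x↦r, Dx↦Dx/r' in L_f ⇒ L₀.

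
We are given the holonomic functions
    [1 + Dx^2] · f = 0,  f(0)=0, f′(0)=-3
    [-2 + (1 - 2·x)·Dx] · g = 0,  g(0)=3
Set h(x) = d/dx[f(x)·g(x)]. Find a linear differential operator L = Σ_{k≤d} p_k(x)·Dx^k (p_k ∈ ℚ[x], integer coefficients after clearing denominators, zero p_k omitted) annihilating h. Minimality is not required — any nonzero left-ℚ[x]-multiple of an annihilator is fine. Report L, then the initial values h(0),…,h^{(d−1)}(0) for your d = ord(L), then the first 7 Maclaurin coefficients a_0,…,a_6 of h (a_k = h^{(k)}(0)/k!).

L = (-7 - 4·x + 4·x^2) + (-4 + 8·x)·Dx + (1 - 4·x + 4·x^2)·Dx^2  (order 2).
h: a_k = -9, -36, -207/2, -276, -5523/8, -16569/10, -309287/80, …
ICs: h(0) = -9, h′(0) = -36.

f: a_k = 0, -3, 0, 1/2, 0, -1/40, 0, …
g: a_k = 3, 6, 12, 24, 48, 96, 192, …
f·g: L₀ = L_f ⊗_s L_g, ord ≤ 2·1.
Derive L from L₀ (diff closure).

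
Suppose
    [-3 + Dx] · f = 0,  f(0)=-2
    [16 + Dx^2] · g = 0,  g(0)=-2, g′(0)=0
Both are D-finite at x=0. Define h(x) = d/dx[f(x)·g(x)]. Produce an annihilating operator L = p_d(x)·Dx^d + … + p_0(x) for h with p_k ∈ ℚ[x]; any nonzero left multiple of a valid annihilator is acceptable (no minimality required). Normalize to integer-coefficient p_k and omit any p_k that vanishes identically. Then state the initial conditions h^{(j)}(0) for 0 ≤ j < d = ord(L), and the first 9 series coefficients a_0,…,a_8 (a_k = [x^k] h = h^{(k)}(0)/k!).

f: a_k = -2, -6, -9, -9, -27/4, -81/20, -81/40, -243/280, -729/2240, …
g: a_k = -2, 0, 16, 0, -64/3, 0, 512/45, 0, -1024/315, …
Product ⇒ symmetric product L₀, ord ≤ 2.
h₀' ⇒ L via d/dx closure of L₀.
L = 25 - 6·Dx + Dx^2  (order 2).
h: a_k = 12, -28, -234, -1054/3, -79/2, 11753/30, 25481/60, 164833/1260, -102453/1120, …
ICs: h(0) = 12, h′(0) = -28.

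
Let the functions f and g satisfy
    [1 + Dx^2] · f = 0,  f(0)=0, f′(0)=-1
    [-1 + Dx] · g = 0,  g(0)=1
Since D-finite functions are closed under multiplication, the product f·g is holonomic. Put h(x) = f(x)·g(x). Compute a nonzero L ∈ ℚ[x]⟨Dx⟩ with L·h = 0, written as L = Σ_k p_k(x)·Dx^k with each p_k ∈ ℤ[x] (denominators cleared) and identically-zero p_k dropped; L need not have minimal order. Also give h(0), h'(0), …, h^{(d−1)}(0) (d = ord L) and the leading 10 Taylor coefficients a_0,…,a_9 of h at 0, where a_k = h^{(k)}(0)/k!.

f: a_k = 0, -1, 0, 1/6, 0, -1/120, 0, 1/5040, 0, -1/362880, …
g: a_k = 1, 1, 1/2, 1/6, 1/24, 1/120, 1/720, 1/5040, 1/40320, 1/362880, …
L₀ := L_f ⊗_s L_g (sym. prod.), ord ≤ 2.
L = 2 - 2·Dx + Dx^2  (order 2).
h: a_k = 0, -1, -1, -1/3, 0, 1/30, 1/90, 1/630, 0, -1/22680, …
ICs: h(0) = 0, h′(0) = -1.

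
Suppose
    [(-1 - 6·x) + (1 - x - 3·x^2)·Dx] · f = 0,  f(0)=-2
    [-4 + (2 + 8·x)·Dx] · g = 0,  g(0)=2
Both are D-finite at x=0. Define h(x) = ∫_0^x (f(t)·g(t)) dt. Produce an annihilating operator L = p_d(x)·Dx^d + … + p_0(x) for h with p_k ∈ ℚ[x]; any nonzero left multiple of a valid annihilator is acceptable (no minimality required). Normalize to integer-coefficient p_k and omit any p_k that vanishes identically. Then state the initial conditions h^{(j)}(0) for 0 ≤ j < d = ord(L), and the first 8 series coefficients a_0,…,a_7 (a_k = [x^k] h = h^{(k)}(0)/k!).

f: a_k = -2, -2, -8, -14, -38, -80, -194, -434, …
g: a_k = 2, 4, -4, 8, -20, 56, -168, 528, …
f·g: L₀ = L_f ⊗_s L_g, ord ≤ 1·1.
Integrate: L := L₀·Dx.
L = (3 + 8·x + 18·x^2)·Dx + (-1 - 3·x + 7·x^2 + 12·x^3)·Dx^2  (order 2).
h: a_k = 0, -4, -6, -16/3, -17, -76/5, -196/3, -284/7, …
ICs: h(0) = 0, h′(0) = -4.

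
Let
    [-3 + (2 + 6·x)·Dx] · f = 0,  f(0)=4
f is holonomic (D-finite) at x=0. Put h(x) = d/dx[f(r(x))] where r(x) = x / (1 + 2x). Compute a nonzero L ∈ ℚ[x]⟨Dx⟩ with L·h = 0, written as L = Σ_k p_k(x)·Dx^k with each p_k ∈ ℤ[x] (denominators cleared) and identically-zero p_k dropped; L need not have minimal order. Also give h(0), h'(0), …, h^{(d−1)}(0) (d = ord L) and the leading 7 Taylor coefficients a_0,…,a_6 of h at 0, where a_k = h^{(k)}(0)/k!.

L = (-11 - 40·x) + (-2 - 14·x - 20·x^2)·Dx  (order 1).
h: a_k = 6, -33, 585/4, -4965/8, 169545/64, -1477503/128, 26328981/512, …
ICs: h(0) = 6.

f: a_k = 4, 6, -9/2, 27/4, -405/32, 1701/64, -15309/256, …
f∘r: x↦r, Dx↦Dx/r' in L_f ⇒ L₀.
h₀' ⇒ L via d/dx closure of L₀.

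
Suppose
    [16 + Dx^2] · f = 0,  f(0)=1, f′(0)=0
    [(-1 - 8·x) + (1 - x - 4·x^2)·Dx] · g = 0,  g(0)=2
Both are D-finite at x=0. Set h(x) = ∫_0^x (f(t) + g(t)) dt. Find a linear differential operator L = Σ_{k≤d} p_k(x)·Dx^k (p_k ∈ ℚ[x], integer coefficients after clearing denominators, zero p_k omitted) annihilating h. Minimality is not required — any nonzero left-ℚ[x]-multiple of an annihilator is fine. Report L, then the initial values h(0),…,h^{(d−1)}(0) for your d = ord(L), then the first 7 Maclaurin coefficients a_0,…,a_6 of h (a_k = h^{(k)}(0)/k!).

f: a_k = 1, 0, -8, 0, 32/3, 0, -256/45, …
g: a_k = 2, 2, 10, 18, 58, 130, 362, …
h₀=f+g: left-lcm gives L₀, ord ≤ 3.
h=∫h₀ ⇒ L = L₀·Dx.
L = (-560 - 4608·x - 1664·x^2 - 6144·x^3 - 10240·x^4 - 16384·x^5)·Dx + (208 - 272·x - 896·x^2 + 1408·x^3 + 1536·x^4 - 6144·x^5 - 8192·x^6)·Dx^2 + (-35 - 288·x - 104·x^2 - 384·x^3 - 640·x^4 - 1024·x^5)·Dx^3 + (13 - 17·x - 56·x^2 + 88·x^3 + 96·x^4 - 384·x^5 - 512·x^6)·Dx^4  (order 4).
h: a_k = 0, 3, 1, 2/3, 9/2, 206/15, 65/3, …
ICs: h(0) = 0, h′(0) = 3, h′′(0) = 2, h′′′(0) = 4.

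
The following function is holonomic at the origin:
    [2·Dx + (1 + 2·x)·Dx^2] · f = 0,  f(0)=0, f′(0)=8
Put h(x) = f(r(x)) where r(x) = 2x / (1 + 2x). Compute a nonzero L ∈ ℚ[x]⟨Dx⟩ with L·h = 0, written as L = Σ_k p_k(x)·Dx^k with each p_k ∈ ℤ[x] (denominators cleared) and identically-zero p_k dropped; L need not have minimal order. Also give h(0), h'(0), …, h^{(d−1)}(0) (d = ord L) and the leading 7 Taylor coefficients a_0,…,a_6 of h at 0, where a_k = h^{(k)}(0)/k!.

L = (8 + 24·x)·Dx + (1 + 8·x + 12·x^2)·Dx^2  (order 2).
h: a_k = 0, 16, -64, 832/3, -1280, 30976/5, -93184/3, …
ICs: h(0) = 0, h′(0) = 16.

f: a_k = 0, 8, -8, 32/3, -16, 128/5, -128/3, …
Substitute x→r, Dx→(1/r')Dx; clear ⇒ L₀.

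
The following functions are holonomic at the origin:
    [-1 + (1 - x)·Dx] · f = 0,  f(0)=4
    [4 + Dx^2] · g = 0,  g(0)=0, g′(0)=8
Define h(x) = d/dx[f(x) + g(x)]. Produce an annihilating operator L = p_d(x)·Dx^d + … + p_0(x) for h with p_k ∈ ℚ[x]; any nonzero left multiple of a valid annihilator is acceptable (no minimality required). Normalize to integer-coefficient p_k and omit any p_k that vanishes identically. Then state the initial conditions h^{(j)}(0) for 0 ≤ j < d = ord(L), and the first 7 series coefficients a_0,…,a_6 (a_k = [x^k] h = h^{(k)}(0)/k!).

f: a_k = 4, 4, 4, 4, 4, 4, 4, …
g: a_k = 0, 8, 0, -16/3, 0, 16/15, 0, …
Weyl lclm of L_f,L_g ⇒ L₀ (ord ≤ 3).
Differentiate: ansatz ord ≤ ord L₀ ⇒ L.
L = (64 - 32·x + 16·x^2) + (-20 + 36·x - 24·x^2 + 8·x^3)·Dx + (16 - 8·x + 4·x^2)·Dx^2 + (-5 + 9·x - 6·x^2 + 2·x^3)·Dx^3  (order 3).
h: a_k = 12, 8, -4, 16, 76/3, 24, 1228/45, …
ICs: h(0) = 12, h′(0) = 8, h′′(0) = -8.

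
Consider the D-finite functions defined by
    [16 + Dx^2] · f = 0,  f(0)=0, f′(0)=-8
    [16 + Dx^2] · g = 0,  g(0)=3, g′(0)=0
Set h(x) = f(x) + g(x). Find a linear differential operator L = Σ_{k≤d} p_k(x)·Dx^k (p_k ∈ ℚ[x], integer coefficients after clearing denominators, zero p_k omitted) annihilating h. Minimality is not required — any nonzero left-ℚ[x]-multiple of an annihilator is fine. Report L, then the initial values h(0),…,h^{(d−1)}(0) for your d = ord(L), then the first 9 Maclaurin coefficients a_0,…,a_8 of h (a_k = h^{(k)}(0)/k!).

f: a_k = 0, -8, 0, 64/3, 0, -256/15, 0, 2048/315, 0, …
g: a_k = 3, 0, -24, 0, 32, 0, -256/15, 0, 512/105, …
f+g: L₀ = lclm(L_f,L_g), ord ≤ 2+2.
L = 16 + Dx^2  (order 2).
h: a_k = 3, -8, -24, 64/3, 32, -256/15, -256/15, 2048/315, 512/105, …
ICs: h(0) = 3, h′(0) = -8.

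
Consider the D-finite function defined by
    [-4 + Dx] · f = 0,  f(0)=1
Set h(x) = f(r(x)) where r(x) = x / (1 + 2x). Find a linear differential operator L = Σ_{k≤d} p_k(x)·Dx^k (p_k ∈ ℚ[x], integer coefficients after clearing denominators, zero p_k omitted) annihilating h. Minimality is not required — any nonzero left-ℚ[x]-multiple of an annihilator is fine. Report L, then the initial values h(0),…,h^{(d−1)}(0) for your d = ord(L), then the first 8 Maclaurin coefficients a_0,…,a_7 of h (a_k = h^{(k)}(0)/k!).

L = -4 + (1 + 4·x + 4·x^2)·Dx  (order 1).
h: a_k = 1, 4, 0, -16/3, 32/3, -64/5, 256/45, 1280/63, …
ICs: h(0) = 1.

f: a_k = 1, 4, 8, 32/3, 32/3, 128/15, 256/45, 1024/315, …
L₀ from L_f via x↦r, Dx↦r'^{-1}Dx.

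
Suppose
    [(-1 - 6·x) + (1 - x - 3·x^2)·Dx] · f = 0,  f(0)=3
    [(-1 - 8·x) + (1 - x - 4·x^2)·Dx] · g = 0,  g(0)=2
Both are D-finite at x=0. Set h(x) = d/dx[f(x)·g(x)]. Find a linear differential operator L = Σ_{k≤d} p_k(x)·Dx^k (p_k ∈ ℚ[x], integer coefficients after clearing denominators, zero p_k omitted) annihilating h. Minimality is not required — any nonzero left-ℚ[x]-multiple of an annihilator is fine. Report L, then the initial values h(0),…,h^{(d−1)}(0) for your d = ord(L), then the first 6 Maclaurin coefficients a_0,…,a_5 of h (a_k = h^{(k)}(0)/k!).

L = (20 + 30·x - 12·x^2 - 768·x^3 - 708·x^4 + 2520·x^5 + 2880·x^6) + (-2 - 8·x + 57·x^2 + 64·x^3 - 330·x^4 - 285·x^5 + 588·x^6 + 576·x^7)·Dx  (order 1).
h: a_k = 12, 120, 450, 2016, 6720, 23652, …
ICs: h(0) = 12.

f: a_k = 3, 3, 12, 21, 57, 120, …
g: a_k = 2, 2, 10, 18, 58, 130, …
Product ⇒ symmetric product L₀, ord ≤ 1.
Derive L from L₀ (diff closure).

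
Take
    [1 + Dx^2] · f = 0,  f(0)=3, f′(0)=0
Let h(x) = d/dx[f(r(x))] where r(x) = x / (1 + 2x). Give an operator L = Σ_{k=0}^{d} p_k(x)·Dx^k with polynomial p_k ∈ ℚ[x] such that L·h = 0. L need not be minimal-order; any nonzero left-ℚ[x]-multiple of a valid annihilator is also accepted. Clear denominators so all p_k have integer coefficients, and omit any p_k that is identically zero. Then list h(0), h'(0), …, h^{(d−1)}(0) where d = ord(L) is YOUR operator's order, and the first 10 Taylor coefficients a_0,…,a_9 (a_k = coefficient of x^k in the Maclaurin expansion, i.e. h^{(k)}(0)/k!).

L = (25 + 96·x + 96·x^2) + (12 + 72·x + 144·x^2 + 96·x^3)·Dx + (1 + 8·x + 24·x^2 + 32·x^3 + 16·x^4)·Dx^2  (order 2).
h: a_k = 0, -3, 18, -143/2, 235, -27601/40, 37527/20, -8095583/1680, 3310941/280, -3377674081/120960, …
ICs: h(0) = 0, h′(0) = -3.

f: a_k = 3, 0, -3/2, 0, 1/8, 0, -1/240, 0, 1/13440, 0, …
f∘r: x↦r, Dx↦Dx/r' in L_f ⇒ L₀.
Derive L from L₀ (diff closure).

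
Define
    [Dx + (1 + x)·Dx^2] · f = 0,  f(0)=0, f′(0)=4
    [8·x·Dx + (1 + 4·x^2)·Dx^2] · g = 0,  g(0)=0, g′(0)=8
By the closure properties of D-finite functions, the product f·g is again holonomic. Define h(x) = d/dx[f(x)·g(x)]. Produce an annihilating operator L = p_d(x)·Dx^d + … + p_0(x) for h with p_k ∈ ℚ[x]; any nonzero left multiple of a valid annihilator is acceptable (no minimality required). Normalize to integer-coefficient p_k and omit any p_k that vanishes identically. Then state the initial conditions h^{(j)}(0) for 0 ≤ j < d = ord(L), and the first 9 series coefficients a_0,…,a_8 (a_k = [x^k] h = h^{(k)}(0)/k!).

L = (288 + 560·x + 3584·x^2 + 8640·x^3 + 7680·x^4 + 3328·x^5 + 1024·x^7) + (258 + 1840·x + 6992·x^2 + 19264·x^3 + 29440·x^4 + 23808·x^5 + 8960·x^6 + 3072·x^7 + 3584·x^8)·Dx + (36 + 628·x + 2496·x^2 + 6192·x^3 + 12288·x^4 + 15936·x^5 + 12288·x^6 + 5376·x^7 + 3072·x^8 + 2048·x^9)·Dx^2 + (17 + 66·x + 241·x^2 + 608·x^3 + 1152·x^4 + 1728·x^5 + 2016·x^6 + 1536·x^7 + 768·x^8 + 512·x^9 + 256·x^10)·Dx^3  (order 3).
h: a_k = 0, 64, -48, -128, 200/3, 8512/15, -4816/15, -10496/5, 38996/35, …
ICs: h(0) = 0, h′(0) = 64, h′′(0) = -96.

f: a_k = 0, 4, -2, 4/3, -1, 4/5, -2/3, 4/7, -1/2, …
g: a_k = 0, 8, 0, -32/3, 0, 128/5, 0, -512/7, 0, …
L₀ := L_f ⊗_s L_g (sym. prod.), ord ≤ 4.
h₀' ⇒ L via d/dx closure of L₀.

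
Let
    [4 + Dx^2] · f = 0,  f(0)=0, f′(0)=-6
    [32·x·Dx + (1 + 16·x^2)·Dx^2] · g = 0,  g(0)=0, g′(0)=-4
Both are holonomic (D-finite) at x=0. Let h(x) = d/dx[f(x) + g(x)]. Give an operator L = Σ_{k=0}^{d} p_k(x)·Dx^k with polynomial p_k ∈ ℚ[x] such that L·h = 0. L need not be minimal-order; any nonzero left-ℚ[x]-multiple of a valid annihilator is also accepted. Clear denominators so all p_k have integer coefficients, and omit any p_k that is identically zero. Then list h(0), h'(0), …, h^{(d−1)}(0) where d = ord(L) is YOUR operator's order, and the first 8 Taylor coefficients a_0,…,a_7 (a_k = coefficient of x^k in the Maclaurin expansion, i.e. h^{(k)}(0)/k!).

f: a_k = 0, -6, 0, 4, 0, -4/5, 0, 8/105, …
g: a_k = 0, -4, 0, 64/3, 0, -1024/5, 0, 16384/7, …
Sum ⇒ L₀ = lclm(L_f,L_g) in ℚ(x)⟨Dx⟩.
Differentiate: ansatz ord ≤ ord L₀ ⇒ L.
L = (-6016·x + 102400·x^3 + 32768·x^5) + (-28 + 1216·x^2 + 27648·x^4 + 16384·x^6)·Dx + (-1504·x + 25600·x^3 + 8192·x^5)·Dx^2 + (-7 + 304·x^2 + 6912·x^4 + 4096·x^6)·Dx^3  (order 3).
h: a_k = -10, 0, 76, 0, -1028, 0, 245768/15, 0, …
ICs: h(0) = -10, h′(0) = 0, h′′(0) = 152.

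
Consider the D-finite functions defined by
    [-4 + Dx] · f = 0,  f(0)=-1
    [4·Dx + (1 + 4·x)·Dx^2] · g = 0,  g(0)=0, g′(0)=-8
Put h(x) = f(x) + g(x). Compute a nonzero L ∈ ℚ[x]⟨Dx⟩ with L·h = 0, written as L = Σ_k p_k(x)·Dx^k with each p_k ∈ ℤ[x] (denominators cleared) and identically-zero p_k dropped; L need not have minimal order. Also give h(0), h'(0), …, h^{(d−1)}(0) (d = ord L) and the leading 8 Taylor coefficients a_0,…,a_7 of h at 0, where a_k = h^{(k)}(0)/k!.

L = (-24 - 32·x)·Dx + (2 - 16·x - 32·x^2)·Dx^2 + (1 + 6·x + 8·x^2)·Dx^3  (order 3).
h: a_k = -1, -12, 8, -160/3, 352/3, -6272/15, 61184/45, -1475584/315, …
ICs: h(0) = -1, h′(0) = -12, h′′(0) = 16.

f: a_k = -1, -4, -8, -32/3, -32/3, -128/15, -256/45, -1024/315, …
g: a_k = 0, -8, 16, -128/3, 128, -2048/5, 4096/3, -32768/7, …
Sum ⇒ L₀ = lclm(L_f,L_g) in ℚ(x)⟨Dx⟩.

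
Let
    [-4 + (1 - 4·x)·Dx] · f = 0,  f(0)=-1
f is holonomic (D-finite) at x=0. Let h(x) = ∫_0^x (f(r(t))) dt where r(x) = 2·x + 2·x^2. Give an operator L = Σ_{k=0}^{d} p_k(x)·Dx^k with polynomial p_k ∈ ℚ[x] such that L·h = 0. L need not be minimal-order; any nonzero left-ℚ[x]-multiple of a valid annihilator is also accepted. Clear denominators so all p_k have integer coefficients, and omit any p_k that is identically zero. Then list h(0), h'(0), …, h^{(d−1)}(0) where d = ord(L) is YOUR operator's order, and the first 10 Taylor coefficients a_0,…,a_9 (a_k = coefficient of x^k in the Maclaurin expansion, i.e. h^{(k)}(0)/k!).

f: a_k = -1, -4, -16, -64, -256, -1024, -4096, -16384, -65536, -262144, …
Substitute x→r, Dx→(1/r')Dx; clear ⇒ L₀.
Integrate: L := L₀·Dx.
L = (8 + 16·x)·Dx + (-1 + 8·x + 8·x^2)·Dx^2  (order 2).
h: a_k = 0, -1, -4, -24, -160, -5696/5, -8448, -451072/7, -501760, -3969024, …
ICs: h(0) = 0, h′(0) = -1.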